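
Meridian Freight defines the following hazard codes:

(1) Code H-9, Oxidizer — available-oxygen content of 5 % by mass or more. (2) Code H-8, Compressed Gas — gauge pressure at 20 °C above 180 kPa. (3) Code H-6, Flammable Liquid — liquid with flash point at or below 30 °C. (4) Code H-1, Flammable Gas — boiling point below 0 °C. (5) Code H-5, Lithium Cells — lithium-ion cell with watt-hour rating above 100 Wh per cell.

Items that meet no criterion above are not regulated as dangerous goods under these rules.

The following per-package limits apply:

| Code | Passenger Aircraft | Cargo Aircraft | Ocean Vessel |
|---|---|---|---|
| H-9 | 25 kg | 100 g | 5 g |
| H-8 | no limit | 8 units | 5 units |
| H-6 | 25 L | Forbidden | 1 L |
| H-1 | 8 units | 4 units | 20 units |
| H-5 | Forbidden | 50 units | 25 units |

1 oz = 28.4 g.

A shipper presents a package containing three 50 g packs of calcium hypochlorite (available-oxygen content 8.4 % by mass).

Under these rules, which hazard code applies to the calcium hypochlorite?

Available-oxygen content 8.4 % by mass meets the Code H-9 criterion (Oxidizer), so the calcium hypochlorite is Code H-9.

Code H-9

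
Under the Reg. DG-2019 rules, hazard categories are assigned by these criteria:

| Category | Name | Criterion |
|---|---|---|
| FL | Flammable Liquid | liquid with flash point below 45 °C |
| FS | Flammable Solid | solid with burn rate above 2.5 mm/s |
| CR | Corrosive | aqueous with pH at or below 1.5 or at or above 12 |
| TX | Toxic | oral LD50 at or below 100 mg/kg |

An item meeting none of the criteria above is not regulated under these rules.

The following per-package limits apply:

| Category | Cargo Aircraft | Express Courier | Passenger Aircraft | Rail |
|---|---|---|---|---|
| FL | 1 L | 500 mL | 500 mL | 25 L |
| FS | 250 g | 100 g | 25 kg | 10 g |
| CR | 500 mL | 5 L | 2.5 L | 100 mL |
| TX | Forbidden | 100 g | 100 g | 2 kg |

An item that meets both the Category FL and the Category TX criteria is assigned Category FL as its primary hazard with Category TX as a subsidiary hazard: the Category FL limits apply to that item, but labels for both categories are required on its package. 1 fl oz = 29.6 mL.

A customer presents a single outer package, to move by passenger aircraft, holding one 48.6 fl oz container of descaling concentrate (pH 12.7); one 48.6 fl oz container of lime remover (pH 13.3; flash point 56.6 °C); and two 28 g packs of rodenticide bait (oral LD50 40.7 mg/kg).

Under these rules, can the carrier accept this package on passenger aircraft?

No

Descaling concentrate: pH 12.7 ≥ 12 → Category CR (Corrosive).
The lime remover has pH 13.3, which is ≥ 12, so it is Category CR (Corrosive).
Rodenticide bait: oral LD50 40.7 mg/kg ≤ 100 mg/kg → Category TX (Toxic).
Total Category CR: (one 48.6 fl oz container = 1438.56 mL) + (one 48.6 fl oz container = 1438.56 mL) = 2877.12 mL.
That exceeds the Category CR passenger aircraft limit of 2.5 L.
Category TX quantity: two 28 g packs = 56 g.
That is within the Category TX passenger aircraft limit of 100 g.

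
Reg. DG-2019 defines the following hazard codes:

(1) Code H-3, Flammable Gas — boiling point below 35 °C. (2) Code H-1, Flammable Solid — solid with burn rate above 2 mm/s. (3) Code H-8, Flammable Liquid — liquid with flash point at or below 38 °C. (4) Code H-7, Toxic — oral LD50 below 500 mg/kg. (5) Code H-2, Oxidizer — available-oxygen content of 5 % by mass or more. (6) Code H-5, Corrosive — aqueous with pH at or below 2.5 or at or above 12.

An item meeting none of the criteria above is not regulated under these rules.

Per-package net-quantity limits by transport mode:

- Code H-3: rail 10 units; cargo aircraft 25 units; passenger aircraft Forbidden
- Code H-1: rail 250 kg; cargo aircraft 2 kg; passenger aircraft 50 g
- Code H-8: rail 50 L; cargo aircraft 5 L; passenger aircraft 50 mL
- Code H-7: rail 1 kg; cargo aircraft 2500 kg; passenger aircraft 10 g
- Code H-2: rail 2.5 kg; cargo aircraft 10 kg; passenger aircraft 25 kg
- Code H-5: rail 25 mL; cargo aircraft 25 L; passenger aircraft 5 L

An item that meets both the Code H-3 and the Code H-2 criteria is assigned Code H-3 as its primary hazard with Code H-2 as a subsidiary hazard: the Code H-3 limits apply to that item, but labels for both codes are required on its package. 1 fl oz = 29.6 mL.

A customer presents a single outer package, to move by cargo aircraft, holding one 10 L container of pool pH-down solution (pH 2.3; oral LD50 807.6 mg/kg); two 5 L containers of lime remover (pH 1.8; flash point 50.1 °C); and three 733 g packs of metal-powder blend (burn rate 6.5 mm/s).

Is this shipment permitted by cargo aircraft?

No

Pool pH-down solution: pH 2.3 ≤ 2.5 → Code H-5 (Corrosive).
The lime remover has pH 1.8, which is ≤ 2.5, so it is Code H-5 (Corrosive).
The metal-powder blend has burn rate 6.5 mm/s, which is > 2 mm/s, so it is Code H-1 (Flammable Solid).
Code H-5 net quantity: 10 L + (two 5 L containers = 10 L) = 20 L.
20 L ≤ 25 L (cargo aircraft limit, Code H-5) — within limit.
Code H-1 quantity: three 733 g packs = 2.199 kg.
That exceeds the Code H-1 cargo aircraft limit of 2 kg.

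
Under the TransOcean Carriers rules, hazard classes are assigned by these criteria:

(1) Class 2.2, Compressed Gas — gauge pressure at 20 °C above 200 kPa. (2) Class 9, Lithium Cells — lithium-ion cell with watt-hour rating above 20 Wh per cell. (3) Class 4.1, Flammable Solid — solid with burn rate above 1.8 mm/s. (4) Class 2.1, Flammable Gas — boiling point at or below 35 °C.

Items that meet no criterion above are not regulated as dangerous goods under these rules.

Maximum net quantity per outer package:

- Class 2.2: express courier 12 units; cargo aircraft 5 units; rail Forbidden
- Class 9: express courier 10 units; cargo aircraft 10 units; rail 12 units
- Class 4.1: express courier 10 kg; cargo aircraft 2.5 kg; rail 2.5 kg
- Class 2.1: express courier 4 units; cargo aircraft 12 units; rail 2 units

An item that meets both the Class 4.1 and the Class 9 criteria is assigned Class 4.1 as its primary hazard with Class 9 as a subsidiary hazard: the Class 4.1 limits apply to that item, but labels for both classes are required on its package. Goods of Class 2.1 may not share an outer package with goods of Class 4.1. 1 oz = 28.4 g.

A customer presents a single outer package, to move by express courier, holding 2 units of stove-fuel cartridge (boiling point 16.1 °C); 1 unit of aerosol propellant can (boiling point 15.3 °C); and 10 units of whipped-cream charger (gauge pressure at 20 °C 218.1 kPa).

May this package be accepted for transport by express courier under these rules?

With boiling point 16.1 °C (≤ 35 °C), the stove-fuel cartridge falls in Class 2.1.
Boiling point 15.3 °C meets the Class 2.1 criterion (Flammable Gas), so the aerosol propellant can is Class 2.1.
The whipped-cream charger has gauge pressure at 20 °C 218.1 kPa, which is > 200 kPa, so it is Class 2.2 (Compressed Gas).
Class 2.1 net quantity: 2 units + 1 unit = 3 units.
3 units is within the express courier limit of 4 units for Class 2.1.
Class 2.2 quantity: 10 units.
10 units ≤ 12 units (express courier limit, Class 2.2) — within limit.
The segregation rule (Class 2.1 with Class 4.1) does not apply to Class 2.1 with Class 2.2.
Every hazard class is within its express courier limit and no segregation rule is violated.

Yes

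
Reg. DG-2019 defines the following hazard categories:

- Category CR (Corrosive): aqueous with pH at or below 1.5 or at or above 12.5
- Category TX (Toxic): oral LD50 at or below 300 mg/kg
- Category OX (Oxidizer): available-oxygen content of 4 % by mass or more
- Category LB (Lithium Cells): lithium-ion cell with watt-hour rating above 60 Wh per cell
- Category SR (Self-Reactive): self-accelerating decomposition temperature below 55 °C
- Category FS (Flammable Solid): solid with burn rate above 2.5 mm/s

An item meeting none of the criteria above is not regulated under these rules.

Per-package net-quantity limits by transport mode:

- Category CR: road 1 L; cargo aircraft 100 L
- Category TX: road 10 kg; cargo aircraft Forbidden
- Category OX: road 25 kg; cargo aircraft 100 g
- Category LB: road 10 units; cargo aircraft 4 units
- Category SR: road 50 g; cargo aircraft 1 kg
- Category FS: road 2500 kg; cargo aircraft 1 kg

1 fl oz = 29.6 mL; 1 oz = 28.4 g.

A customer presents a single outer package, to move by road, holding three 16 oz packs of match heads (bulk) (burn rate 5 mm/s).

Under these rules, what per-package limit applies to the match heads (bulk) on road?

2500 kg

Match heads (bulk): burn rate 5 mm/s > 2.5 mm/s → Category FS (Flammable Solid).
The road limit for Category FS is 2500 kg.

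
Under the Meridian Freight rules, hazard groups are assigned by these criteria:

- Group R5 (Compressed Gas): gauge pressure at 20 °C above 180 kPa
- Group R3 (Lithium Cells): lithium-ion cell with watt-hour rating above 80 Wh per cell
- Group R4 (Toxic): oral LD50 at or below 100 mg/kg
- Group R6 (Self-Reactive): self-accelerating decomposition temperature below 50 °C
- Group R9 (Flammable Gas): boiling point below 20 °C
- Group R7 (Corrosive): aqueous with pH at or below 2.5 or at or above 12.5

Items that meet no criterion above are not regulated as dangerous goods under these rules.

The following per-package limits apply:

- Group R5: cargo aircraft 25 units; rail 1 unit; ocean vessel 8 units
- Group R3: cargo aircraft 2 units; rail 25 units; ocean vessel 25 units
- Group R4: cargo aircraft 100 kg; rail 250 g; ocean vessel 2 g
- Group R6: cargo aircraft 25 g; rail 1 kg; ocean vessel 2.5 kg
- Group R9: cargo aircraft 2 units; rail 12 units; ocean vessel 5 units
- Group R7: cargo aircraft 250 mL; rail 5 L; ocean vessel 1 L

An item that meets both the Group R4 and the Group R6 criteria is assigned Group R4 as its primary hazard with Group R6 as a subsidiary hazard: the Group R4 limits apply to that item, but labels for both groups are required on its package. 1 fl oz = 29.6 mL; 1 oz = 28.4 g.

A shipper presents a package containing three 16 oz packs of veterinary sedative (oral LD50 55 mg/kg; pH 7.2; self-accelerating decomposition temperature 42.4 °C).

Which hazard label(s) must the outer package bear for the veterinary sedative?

Group R4 and R6

Oral LD50 55 mg/kg meets the Group R4 criterion (Toxic), so the veterinary sedative is Group R4.
Veterinary sedative: self-accelerating decomposition temperature 42.4 °C < 50 °C → Group R6 (Self-Reactive).
By the precedence rule Group R4 is primary and Group R6 is subsidiary, and that rule requires both labels on the package.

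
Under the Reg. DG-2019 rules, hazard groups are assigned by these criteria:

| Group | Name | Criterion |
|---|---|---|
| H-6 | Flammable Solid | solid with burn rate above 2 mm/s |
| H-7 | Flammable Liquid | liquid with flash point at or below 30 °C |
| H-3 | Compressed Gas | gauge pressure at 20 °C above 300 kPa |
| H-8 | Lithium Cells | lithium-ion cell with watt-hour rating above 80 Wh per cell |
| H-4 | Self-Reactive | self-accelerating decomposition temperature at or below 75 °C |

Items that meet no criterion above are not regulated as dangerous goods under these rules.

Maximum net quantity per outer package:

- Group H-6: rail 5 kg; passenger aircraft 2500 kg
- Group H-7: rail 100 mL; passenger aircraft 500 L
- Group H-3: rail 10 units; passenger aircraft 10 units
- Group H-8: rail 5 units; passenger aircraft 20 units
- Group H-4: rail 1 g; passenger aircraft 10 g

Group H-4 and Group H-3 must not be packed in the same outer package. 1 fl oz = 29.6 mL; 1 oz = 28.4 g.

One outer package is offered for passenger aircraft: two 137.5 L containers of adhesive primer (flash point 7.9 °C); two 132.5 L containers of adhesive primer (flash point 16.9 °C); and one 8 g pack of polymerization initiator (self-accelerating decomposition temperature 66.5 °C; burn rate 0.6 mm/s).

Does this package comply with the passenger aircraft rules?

Flash point 7.9 °C meets the Group H-7 criterion (Flammable Liquid), so the adhesive primer is Group H-7.
The adhesive primer has flash point 16.9 °C, which is ≤ 30 °C, so it is Group H-7 (Flammable Liquid).
With self-accelerating decomposition temperature 66.5 °C (≤ 75 °C), the polymerization initiator falls in Group H-4.
Group H-7 net quantity: (two 137.5 L containers = 275 L) + (two 132.5 L containers = 265 L) = 540 L.
540 L exceeds the passenger aircraft limit of 500 L for Group H-7.
Group H-4 quantity: 8 g.
8 g is within the passenger aircraft limit of 10 g for Group H-4.
The segregation rule (Group H-4 with Group H-3) does not apply to Group H-7 with Group H-4.

No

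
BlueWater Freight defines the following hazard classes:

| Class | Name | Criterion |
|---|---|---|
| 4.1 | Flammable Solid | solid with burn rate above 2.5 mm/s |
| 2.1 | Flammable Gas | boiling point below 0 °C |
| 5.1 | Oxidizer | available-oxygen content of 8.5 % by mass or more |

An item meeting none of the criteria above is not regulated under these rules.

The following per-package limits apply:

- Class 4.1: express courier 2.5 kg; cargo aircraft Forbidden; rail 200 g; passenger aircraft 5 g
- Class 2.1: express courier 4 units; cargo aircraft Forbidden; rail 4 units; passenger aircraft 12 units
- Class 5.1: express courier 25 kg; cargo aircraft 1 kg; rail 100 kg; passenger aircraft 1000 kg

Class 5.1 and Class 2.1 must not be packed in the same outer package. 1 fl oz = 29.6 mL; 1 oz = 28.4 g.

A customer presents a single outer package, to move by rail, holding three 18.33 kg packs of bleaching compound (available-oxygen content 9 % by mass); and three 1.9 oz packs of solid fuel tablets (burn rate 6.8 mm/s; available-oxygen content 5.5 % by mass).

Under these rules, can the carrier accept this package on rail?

Bleaching compound: available-oxygen content 9 % by mass ≥ 8.5 % by mass → Class 5.1 (Oxidizer).
Solid fuel tablets: burn rate 6.8 mm/s > 2.5 mm/s → Class 4.1 (Flammable Solid).
Class 5.1 quantity: three 18.33 kg packs = 54.99 kg.
That is within the Class 5.1 rail limit of 100 kg.
Class 4.1 quantity: three 1.9 oz packs = 161.88 g.
161.88 g is within the rail limit of 200 g for Class 4.1.
The segregation rule (Class 5.1 with Class 2.1) does not apply to Class 5.1 with Class 4.1.
Every hazard class is within its rail limit and no segregation rule is violated.

Yes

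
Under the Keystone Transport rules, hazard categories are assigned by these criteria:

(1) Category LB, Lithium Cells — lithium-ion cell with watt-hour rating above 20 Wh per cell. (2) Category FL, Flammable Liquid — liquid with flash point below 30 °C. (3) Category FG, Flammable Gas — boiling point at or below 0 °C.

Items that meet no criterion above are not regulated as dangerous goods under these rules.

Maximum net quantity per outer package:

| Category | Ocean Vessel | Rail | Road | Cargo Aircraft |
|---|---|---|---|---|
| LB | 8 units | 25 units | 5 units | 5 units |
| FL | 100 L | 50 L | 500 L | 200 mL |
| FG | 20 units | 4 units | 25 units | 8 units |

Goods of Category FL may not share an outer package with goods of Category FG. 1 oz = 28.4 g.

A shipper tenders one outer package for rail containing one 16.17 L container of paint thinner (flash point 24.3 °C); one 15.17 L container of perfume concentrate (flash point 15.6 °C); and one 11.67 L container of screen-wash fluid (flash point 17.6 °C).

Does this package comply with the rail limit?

With flash point 24.3 °C (< 30 °C), the paint thinner falls in Category FL.
Perfume concentrate: flash point 15.6 °C < 30 °C → Category FL (Flammable Liquid).
Screen-wash fluid: flash point 17.6 °C < 30 °C → Category FL (Flammable Liquid).
Total Category FL: 16.17 L + 15.17 L + 11.67 L = 43.01 L.
That is within the Category FL rail limit of 50 L.

Yes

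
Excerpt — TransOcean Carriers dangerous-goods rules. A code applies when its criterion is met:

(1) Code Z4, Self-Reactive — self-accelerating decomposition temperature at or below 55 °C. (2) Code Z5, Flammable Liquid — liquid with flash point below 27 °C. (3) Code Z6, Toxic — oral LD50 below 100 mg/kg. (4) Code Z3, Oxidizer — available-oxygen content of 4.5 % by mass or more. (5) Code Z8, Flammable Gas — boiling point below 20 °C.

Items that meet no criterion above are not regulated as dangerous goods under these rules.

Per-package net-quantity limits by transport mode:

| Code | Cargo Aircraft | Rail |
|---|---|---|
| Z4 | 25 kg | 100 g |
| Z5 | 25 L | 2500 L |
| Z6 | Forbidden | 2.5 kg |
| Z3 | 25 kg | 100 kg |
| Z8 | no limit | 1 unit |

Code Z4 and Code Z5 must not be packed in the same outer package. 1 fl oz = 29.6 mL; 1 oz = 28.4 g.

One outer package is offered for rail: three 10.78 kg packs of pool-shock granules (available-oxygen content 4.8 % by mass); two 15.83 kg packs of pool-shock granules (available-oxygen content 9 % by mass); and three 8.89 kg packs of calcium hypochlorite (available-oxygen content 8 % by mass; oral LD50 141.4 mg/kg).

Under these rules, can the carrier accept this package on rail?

Pool-shock granules: available-oxygen content 4.8 % by mass ≥ 4.5 % by mass → Code Z3 (Oxidizer).
Available-oxygen content 9 % by mass meets the Code Z3 criterion (Oxidizer), so the pool-shock granules are Code Z3.
With available-oxygen content 8 % by mass (≥ 4.5 % by mass), the calcium hypochlorite falls in Code Z3.
Total Code Z3: (three 10.78 kg packs = 32.34 kg) + (two 15.83 kg packs = 31.66 kg) + (three 8.89 kg packs = 26.67 kg) = 90.67 kg.
That is within the Code Z3 rail limit of 100 kg.

Yes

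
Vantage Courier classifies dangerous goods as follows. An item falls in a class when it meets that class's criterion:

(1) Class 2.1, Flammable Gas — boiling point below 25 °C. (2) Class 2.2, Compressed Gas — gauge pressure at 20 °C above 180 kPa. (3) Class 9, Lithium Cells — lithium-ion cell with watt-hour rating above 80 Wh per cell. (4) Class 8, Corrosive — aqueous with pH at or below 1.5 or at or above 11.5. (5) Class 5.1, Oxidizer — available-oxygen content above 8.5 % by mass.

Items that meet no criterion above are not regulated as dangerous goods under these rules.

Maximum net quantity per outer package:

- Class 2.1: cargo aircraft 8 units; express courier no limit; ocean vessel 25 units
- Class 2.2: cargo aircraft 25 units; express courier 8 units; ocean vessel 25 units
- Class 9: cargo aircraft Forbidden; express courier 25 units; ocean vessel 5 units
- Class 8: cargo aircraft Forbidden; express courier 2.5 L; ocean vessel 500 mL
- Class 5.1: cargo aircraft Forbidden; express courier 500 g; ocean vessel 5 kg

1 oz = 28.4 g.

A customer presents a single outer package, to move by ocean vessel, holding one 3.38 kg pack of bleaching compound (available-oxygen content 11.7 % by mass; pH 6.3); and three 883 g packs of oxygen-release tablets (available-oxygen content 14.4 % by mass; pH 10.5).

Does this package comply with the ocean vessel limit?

No

The bleaching compound has available-oxygen content 11.7 % by mass, which is > 8.5 % by mass, so it is Class 5.1 (Oxidizer).
With available-oxygen content 14.4 % by mass (> 8.5 % by mass), the oxygen-release tablets fall in Class 5.1.
Total Class 5.1: 3.38 kg + (three 883 g packs = 2.649 kg) = 6.029 kg.
6.029 kg exceeds the ocean vessel limit of 5 kg for Class 5.1.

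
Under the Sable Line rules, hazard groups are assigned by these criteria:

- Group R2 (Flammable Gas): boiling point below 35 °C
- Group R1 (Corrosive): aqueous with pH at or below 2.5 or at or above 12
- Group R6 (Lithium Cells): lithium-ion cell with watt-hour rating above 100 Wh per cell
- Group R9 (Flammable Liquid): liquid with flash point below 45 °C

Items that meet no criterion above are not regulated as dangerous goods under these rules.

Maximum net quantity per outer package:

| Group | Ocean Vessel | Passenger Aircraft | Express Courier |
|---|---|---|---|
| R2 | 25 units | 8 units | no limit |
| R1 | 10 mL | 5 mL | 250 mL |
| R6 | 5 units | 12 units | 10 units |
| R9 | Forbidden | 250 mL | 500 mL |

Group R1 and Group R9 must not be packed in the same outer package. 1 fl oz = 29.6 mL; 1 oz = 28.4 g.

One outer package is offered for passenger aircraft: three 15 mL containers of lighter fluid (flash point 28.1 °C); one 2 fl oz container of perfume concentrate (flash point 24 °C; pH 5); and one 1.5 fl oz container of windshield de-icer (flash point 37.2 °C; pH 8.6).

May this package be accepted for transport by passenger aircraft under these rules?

With flash point 28.1 °C (< 45 °C), the lighter fluid falls in Group R9.
The perfume concentrate has flash point 24 °C, which is < 45 °C, so it is Group R9 (Flammable Liquid).
With flash point 37.2 °C (< 45 °C), the windshield de-icer falls in Group R9.
Total Group R9: (three 15 mL containers = 45 mL) + (one 2 fl oz container = 59.2 mL) + (one 1.5 fl oz container = 44.4 mL) = 148.6 mL.
That is within the Group R9 passenger aircraft limit of 250 mL.

Yes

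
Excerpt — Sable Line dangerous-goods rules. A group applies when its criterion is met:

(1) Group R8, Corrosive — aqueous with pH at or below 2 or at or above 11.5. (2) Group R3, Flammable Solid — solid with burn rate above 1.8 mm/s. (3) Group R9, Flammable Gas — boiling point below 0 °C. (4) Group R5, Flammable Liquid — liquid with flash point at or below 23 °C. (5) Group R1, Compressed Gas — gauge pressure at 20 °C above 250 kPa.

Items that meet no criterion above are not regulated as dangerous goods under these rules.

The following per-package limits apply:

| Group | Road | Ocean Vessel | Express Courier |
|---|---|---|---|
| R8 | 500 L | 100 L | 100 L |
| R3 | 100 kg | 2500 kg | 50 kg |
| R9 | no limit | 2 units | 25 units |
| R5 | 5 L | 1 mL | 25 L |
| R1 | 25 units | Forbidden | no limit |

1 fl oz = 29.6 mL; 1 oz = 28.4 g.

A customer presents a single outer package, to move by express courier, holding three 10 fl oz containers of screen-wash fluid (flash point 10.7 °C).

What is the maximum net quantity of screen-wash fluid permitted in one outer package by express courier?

With flash point 10.7 °C (≤ 23 °C), the screen-wash fluid falls in Group R5.
The express courier limit for Group R5 is 25 L.

25 L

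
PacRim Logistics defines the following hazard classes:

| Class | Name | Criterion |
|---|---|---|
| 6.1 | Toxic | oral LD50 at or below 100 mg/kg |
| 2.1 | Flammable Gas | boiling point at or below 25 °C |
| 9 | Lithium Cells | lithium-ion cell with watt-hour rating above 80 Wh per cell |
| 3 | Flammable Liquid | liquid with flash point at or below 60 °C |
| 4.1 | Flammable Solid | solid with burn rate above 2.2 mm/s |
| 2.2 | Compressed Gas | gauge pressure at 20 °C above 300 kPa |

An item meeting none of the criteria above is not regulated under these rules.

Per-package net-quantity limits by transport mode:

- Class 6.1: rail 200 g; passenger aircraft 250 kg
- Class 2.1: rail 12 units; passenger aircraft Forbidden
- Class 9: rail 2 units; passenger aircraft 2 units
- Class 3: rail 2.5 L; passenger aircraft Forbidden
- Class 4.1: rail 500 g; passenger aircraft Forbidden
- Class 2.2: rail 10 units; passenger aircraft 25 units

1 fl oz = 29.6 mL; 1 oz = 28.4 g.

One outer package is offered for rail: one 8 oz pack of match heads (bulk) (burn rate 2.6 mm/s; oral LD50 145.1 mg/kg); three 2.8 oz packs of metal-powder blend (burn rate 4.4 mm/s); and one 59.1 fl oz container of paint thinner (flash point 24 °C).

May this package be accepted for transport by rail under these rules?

Yes

The match heads (bulk) have burn rate 2.6 mm/s, which is > 2.2 mm/s, so they are Class 4.1 (Flammable Solid).
Burn rate 4.4 mm/s meets the Class 4.1 criterion (Flammable Solid), so the metal-powder blend is Class 4.1.
Flash point 24 °C meets the Class 3 criterion (Flammable Liquid), so the paint thinner is Class 3.
Total Class 4.1: (one 8 oz pack = 227.2 g) + (three 2.8 oz packs = 238.56 g) = 465.76 g.
465.76 g ≤ 500 g (rail limit, Class 4.1) — within limit.
Class 3 quantity: one 59.1 fl oz container = 1749.36 mL.
That is within the Class 3 rail limit of 2.5 L.
Every hazard class is within its rail limit and no segregation rule is violated.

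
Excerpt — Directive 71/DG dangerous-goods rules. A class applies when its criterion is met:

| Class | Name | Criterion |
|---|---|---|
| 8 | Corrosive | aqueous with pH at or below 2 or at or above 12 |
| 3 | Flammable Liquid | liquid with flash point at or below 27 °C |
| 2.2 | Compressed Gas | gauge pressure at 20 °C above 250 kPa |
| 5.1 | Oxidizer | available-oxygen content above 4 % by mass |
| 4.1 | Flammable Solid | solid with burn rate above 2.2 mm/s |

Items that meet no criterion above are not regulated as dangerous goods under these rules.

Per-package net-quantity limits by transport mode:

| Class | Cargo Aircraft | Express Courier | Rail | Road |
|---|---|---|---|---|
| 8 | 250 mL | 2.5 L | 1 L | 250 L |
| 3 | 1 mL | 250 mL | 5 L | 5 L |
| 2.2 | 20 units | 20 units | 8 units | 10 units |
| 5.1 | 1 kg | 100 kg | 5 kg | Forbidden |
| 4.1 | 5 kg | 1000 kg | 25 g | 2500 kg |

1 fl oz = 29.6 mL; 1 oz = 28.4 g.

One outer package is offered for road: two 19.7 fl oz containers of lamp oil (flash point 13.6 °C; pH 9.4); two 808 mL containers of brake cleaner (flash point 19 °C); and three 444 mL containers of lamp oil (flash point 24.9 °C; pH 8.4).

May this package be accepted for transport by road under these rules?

Flash point 13.6 °C meets the Class 3 criterion (Flammable Liquid), so the lamp oil is Class 3.
Brake cleaner: flash point 19 °C ≤ 27 °C → Class 3 (Flammable Liquid).
Lamp oil: flash point 24.9 °C ≤ 27 °C → Class 3 (Flammable Liquid).
Class 3 net quantity: (two 19.7 fl oz containers = 1166.24 mL) + (two 808 mL containers = 1.616 L) + (three 444 mL containers = 1.332 L) = 4114.24 mL.
That is within the Class 3 road limit of 5 L.

Yes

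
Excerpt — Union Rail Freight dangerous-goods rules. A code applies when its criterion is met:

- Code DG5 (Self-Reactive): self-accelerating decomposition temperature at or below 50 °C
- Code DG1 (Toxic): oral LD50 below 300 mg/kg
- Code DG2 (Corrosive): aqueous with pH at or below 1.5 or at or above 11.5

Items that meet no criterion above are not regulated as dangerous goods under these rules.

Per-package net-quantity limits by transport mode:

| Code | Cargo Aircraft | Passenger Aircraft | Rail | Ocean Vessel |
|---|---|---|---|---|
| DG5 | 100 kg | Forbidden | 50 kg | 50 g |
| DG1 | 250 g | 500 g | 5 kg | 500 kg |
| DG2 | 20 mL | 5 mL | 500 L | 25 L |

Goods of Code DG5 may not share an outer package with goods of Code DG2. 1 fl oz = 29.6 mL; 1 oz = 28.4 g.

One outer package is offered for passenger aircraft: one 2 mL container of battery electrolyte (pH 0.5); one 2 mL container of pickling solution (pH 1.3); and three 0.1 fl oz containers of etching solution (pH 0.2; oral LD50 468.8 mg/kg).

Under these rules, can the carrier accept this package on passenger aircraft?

Battery electrolyte: pH 0.5 ≤ 1.5 → Code DG2 (Corrosive).
With pH 1.3 (≤ 1.5), the pickling solution falls in Code DG2.
With pH 0.2 (≤ 1.5), the etching solution falls in Code DG2.
Total Code DG2: 2 mL + 2 mL + (three 0.1 fl oz containers = 8.88 mL) = 12.88 mL.
12.88 mL exceeds the passenger aircraft limit of 5 mL for Code DG2.

No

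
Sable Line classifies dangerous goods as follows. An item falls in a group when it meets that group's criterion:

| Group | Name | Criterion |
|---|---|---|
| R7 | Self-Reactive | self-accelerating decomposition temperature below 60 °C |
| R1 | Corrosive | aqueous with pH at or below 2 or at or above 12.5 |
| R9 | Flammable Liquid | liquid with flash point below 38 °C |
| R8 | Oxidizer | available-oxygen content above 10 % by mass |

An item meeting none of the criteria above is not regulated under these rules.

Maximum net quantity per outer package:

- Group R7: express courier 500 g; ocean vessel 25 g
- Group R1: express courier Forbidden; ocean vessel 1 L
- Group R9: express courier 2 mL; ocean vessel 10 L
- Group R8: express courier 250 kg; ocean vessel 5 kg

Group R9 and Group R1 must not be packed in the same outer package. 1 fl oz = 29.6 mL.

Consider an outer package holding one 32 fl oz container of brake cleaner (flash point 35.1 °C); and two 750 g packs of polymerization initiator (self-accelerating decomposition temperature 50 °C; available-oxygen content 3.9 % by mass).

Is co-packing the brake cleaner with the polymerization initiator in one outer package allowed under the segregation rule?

Flash point 35.1 °C meets the Group R9 criterion (Flammable Liquid), so the brake cleaner is Group R9.
Polymerization initiator: self-accelerating decomposition temperature 50 °C < 60 °C → Group R7 (Self-Reactive).
No segregation rule bars Group R9 with Group R7.

Yes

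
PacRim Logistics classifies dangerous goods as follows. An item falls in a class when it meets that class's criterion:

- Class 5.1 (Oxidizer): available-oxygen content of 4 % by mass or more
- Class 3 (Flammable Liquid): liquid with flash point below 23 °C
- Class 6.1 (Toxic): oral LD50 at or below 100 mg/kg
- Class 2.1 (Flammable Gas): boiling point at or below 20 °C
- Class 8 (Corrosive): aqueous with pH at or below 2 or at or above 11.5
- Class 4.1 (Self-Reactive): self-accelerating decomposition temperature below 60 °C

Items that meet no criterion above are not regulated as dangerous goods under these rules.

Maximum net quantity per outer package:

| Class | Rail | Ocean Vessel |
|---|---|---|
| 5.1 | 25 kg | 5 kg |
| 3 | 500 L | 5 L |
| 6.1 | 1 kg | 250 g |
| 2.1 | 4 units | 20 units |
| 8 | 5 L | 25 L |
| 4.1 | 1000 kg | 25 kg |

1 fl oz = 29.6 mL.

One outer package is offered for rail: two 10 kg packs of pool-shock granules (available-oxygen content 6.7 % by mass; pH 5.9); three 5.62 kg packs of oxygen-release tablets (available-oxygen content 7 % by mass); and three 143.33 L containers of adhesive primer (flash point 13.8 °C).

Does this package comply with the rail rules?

With available-oxygen content 6.7 % by mass (≥ 4 % by mass), the pool-shock granules fall in Class 5.1.
Oxygen-release tablets: available-oxygen content 7 % by mass ≥ 4 % by mass → Class 5.1 (Oxidizer).
Adhesive primer: flash point 13.8 °C < 23 °C → Class 3 (Flammable Liquid).
Total Class 5.1: (two 10 kg packs = 20 kg) + (three 5.62 kg packs = 16.86 kg) = 36.86 kg.
36.86 kg > 25 kg (rail limit, Class 5.1) — over the limit.
Class 3 quantity: three 143.33 L containers = 429.99 L.
429.99 L ≤ 500 L (rail limit, Class 3) — within limit.

No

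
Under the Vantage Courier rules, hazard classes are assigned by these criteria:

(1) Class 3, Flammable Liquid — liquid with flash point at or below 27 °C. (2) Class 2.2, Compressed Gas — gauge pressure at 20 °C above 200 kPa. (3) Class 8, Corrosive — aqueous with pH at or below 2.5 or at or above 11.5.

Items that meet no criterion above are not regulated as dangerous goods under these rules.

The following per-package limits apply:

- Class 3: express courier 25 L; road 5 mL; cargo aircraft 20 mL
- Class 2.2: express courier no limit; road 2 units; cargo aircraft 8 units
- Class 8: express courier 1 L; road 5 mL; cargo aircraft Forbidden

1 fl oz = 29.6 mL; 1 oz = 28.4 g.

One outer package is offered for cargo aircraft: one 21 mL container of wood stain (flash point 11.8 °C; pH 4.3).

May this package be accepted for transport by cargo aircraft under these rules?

The wood stain has flash point 11.8 °C, which is ≤ 27 °C, so it is Class 3 (Flammable Liquid).
Class 3 quantity: 21 mL.
21 mL > 20 mL (cargo aircraft limit, Class 3) — over the limit.

No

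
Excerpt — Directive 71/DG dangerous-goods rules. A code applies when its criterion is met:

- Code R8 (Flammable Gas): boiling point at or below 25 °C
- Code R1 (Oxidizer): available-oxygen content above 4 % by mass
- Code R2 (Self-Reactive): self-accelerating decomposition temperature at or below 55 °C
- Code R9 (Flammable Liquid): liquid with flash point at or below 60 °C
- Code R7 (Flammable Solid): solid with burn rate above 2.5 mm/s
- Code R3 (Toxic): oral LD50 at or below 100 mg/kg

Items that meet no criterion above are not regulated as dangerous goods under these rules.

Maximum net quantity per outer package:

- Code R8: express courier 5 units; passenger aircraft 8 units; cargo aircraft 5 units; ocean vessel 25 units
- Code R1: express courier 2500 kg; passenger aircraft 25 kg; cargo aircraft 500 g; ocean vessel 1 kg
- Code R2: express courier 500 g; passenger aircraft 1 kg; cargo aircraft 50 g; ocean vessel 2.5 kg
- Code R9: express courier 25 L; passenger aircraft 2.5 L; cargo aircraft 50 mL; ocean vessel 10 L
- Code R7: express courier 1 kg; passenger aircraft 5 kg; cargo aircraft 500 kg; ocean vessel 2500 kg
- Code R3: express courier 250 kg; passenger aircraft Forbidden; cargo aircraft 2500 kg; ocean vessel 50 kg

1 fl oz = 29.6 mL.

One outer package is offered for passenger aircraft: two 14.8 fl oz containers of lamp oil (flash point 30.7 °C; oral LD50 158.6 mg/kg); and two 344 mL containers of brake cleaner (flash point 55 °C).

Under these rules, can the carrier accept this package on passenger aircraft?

Yes

With flash point 30.7 °C (≤ 60 °C), the lamp oil falls in Code R9.
Brake cleaner: flash point 55 °C ≤ 60 °C → Code R9 (Flammable Liquid).
Code R9 net quantity: (two 14.8 fl oz containers = 876.16 mL) + (two 344 mL containers = 688 mL) = 1564.16 mL.
1564.16 mL ≤ 2.5 L (passenger aircraft limit, Code R9) — within limit.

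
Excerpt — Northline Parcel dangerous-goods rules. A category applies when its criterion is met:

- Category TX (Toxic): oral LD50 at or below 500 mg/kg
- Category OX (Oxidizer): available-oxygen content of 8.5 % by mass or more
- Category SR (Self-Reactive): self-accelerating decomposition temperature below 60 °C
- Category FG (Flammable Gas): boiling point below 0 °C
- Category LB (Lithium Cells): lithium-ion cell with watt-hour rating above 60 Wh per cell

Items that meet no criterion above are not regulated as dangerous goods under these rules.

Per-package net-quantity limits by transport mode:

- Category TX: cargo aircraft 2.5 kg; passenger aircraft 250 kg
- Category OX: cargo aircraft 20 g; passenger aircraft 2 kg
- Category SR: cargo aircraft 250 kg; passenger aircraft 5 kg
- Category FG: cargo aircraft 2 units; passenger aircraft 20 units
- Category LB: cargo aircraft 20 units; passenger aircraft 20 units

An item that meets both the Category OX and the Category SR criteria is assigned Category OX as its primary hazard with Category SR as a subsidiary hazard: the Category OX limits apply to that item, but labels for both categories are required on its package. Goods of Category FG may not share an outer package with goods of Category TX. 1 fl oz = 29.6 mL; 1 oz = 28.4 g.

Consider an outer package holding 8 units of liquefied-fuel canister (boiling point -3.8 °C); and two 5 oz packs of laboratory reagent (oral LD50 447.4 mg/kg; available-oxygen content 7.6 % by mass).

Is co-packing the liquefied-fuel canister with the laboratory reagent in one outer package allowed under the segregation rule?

Boiling point -3.8 °C meets the Category FG criterion (Flammable Gas), so the liquefied-fuel canister is Category FG.
Oral LD50 447.4 mg/kg meets the Category TX criterion (Toxic), so the laboratory reagent is Category TX.
Category FG and Category TX may not share an outer package.

No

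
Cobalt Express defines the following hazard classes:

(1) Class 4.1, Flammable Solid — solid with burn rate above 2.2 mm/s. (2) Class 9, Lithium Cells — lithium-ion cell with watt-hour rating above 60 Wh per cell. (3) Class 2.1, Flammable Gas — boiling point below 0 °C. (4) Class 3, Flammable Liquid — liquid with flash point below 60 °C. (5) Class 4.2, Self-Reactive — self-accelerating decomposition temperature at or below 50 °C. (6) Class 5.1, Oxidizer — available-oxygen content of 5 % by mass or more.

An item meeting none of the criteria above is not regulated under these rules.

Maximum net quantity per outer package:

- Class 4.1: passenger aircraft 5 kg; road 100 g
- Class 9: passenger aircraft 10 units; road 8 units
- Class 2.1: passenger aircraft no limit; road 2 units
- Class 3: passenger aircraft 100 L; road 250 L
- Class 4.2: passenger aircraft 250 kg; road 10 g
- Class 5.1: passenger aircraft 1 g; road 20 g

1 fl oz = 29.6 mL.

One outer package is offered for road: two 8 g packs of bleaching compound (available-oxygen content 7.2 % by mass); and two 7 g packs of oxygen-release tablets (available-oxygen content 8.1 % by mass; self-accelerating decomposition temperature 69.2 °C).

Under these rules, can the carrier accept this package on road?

With available-oxygen content 7.2 % by mass (≥ 5 % by mass), the bleaching compound falls in Class 5.1.
Available-oxygen content 8.1 % by mass meets the Class 5.1 criterion (Oxidizer), so the oxygen-release tablets are Class 5.1.
Class 5.1 net quantity: (two 8 g packs = 16 g) + (two 7 g packs = 14 g) = 30 g.
30 g exceeds the road limit of 20 g for Class 5.1.

No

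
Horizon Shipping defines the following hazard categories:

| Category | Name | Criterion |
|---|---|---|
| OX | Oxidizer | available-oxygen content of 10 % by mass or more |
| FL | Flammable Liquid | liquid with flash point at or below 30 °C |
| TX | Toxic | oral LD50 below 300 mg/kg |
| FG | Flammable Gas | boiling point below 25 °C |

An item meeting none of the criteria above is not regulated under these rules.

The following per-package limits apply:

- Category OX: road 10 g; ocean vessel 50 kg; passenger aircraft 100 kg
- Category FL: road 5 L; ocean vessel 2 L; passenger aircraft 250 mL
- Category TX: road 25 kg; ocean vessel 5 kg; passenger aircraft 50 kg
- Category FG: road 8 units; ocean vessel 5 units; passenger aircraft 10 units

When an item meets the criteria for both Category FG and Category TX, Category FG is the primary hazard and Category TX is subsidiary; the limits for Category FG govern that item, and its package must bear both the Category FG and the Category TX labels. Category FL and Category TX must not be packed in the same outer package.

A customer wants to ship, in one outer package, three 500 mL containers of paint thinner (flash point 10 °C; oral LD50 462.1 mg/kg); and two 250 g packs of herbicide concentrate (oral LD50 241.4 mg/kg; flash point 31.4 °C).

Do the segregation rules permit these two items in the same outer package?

Flash point 10 °C meets the Category FL criterion (Flammable Liquid), so the paint thinner is Category FL.
The herbicide concentrate has oral LD50 241.4 mg/kg, which is < 300 mg/kg, so it is Category TX (Toxic).
Category FL and Category TX may not share an outer package.

No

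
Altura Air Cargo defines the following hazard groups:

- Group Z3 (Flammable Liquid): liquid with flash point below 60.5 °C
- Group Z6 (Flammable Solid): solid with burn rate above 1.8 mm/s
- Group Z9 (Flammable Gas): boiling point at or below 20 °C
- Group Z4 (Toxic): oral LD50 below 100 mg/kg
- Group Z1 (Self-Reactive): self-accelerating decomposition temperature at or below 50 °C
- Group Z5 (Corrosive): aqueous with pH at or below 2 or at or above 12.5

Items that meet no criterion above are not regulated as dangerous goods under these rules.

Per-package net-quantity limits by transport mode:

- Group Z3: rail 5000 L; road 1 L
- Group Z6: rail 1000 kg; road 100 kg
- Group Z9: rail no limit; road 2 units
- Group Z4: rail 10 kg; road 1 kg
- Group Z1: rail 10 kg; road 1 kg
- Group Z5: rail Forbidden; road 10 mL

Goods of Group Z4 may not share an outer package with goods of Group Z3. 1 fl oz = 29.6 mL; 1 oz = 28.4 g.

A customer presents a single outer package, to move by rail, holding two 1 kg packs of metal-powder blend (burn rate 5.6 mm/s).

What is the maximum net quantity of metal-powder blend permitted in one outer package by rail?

The metal-powder blend has burn rate 5.6 mm/s, which is > 1.8 mm/s, so it is Group Z6 (Flammable Solid).
The rail limit for Group Z6 is 1000 kg.

1000 kg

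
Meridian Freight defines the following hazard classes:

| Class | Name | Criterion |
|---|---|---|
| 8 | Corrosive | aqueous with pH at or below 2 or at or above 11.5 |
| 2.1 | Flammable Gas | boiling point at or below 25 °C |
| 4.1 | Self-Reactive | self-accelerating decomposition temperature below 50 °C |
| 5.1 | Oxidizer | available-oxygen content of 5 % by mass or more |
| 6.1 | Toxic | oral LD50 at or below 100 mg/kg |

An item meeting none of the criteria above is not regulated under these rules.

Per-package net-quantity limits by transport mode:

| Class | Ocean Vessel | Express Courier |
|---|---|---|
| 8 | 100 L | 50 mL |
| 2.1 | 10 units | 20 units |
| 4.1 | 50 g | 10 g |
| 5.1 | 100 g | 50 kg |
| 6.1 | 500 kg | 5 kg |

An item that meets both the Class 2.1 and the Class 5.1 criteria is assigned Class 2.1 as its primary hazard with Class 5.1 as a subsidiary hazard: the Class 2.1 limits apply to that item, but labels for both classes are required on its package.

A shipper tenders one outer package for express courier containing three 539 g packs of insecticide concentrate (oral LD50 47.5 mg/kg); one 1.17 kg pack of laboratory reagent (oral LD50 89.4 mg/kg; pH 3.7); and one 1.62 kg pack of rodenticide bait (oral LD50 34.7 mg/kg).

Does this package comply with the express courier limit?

The insecticide concentrate has oral LD50 47.5 mg/kg, which is ≤ 100 mg/kg, so it is Class 6.1 (Toxic).
With oral LD50 89.4 mg/kg (≤ 100 mg/kg), the laboratory reagent falls in Class 6.1.
Oral LD50 34.7 mg/kg meets the Class 6.1 criterion (Toxic), so the rodenticide bait is Class 6.1.
Class 6.1 net quantity: (three 539 g packs = 1.617 kg) + 1.17 kg + 1.62 kg = 4.407 kg.
That is within the Class 6.1 express courier limit of 5 kg.

Yes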